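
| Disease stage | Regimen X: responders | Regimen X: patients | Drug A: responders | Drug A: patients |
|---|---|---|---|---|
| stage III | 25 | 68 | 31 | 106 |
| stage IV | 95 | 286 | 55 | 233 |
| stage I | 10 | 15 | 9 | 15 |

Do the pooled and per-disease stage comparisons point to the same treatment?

Stage III: Regimen X 25/68 = 36.8%, Drug A 31/106 = 29.2% → Regimen X
Stage IV: Regimen X 95/286 = 33.2%, Drug A 55/233 = 23.6% → Regimen X
Stage I: Regimen X 10/15 = 66.7%, Drug A 9/15 = 60.0% → Regimen X
Overall: Regimen X 130/369 = 35.2%, Drug A 95/354 = 26.8% → Regimen X
Regimen X wins overall and in every disease group — no reversal.

Yes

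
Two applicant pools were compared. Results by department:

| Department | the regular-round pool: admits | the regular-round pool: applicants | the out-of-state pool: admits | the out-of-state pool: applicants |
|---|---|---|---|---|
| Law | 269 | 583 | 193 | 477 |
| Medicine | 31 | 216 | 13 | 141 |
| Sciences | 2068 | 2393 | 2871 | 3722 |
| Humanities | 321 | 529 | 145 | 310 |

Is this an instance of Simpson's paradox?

Law: the regular-round pool 269/583 = 46.1%, the out-of-state pool 193/477 = 40.5% → the regular-round pool
Medicine: the regular-round pool 31/216 = 14.4%, the out-of-state pool 13/141 = 9.2% → the regular-round pool
Sciences: the regular-round pool 2068/2393 = 86.4%, the out-of-state pool 2871/3722 = 77.1% → the regular-round pool
Humanities: the regular-round pool 321/529 = 60.7%, the out-of-state pool 145/310 = 46.8% → the regular-round pool
Overall: the regular-round pool 2689/3721 = 72.3%, the out-of-state pool 3222/4650 = 69.3% → the regular-round pool
The regular-round pool wins overall and in every department group — no reversal.

No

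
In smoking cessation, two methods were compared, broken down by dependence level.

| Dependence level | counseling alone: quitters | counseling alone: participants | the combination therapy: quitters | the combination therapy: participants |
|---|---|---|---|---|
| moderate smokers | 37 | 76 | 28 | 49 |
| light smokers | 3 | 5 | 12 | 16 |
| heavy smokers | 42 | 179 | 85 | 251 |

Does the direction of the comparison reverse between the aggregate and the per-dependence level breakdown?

No

Moderate smokers: counseling alone 37/76 = 48.7%, the combination therapy 28/49 = 57.1% → the combination therapy
Light smokers: counseling alone 3/5 = 60.0%, the combination therapy 12/16 = 75.0% → the combination therapy
Heavy smokers: counseling alone 42/179 = 23.5%, the combination therapy 85/251 = 33.9% → the combination therapy
Overall: counseling alone 82/260 = 31.5%, the combination therapy 125/316 = 39.6% → the combination therapy
The combination therapy wins overall and in every dependence group — no reversal.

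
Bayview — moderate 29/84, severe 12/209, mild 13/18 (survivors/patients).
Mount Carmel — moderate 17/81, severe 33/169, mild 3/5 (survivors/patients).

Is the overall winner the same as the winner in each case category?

No

Moderate: Bayview 29/84 = 34.5%, Mount Carmel 17/81 = 21.0% → Bayview
Severe: Bayview 12/209 = 5.7%, Mount Carmel 33/169 = 19.5% → Mount Carmel
Mild: Bayview 13/18 = 72.2%, Mount Carmel 3/5 = 60.0% → Bayview
Overall: Bayview 54/311 = 17.4%, Mount Carmel 53/255 = 20.8% → Mount Carmel
Neither sweeps: Bayview wins 2 of 3 groups, Mount Carmel wins 1. Mount Carmel wins overall but not every group — no Simpson reversal.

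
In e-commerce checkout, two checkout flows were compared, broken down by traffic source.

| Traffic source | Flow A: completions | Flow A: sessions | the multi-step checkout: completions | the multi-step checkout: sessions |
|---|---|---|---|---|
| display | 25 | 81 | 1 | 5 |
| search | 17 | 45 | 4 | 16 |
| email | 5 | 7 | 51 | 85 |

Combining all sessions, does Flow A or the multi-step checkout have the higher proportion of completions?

the multi-step checkout

Display: Flow A 25/81 = 30.9%, the multi-step checkout 1/5 = 20.0% → Flow A
Search: Flow A 17/45 = 37.8%, the multi-step checkout 4/16 = 25.0% → Flow A
Email: Flow A 5/7 = 71.4%, the multi-step checkout 51/85 = 60.0% → Flow A
Overall: Flow A 47/133 = 35.3%, the multi-step checkout 56/106 = 52.8% → the multi-step checkout
(Flow A wins every traffic group but the multi-step checkout wins overall — Flow A's sessions skew toward the low-rate display group.)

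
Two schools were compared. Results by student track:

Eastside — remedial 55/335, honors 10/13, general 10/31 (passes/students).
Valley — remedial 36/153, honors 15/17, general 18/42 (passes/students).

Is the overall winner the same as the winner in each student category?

Remedial: Eastside 55/335 = 16.4%, Valley 36/153 = 23.5% → Valley
Honors: Eastside 10/13 = 76.9%, Valley 15/17 = 88.2% → Valley
General: Eastside 10/31 = 32.3%, Valley 18/42 = 42.9% → Valley
Overall: Eastside 75/379 = 19.8%, Valley 69/212 = 32.5% → Valley
Valley wins overall and in every student group — no reversal.

Yes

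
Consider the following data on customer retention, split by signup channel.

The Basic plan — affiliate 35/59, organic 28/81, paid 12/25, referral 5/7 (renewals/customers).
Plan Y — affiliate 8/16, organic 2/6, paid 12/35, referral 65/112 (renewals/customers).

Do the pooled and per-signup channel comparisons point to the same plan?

Affiliate: the Basic plan 35/59 = 59.3%, Plan Y 8/16 = 50.0% → the Basic plan
Organic: the Basic plan 28/81 = 34.6%, Plan Y 2/6 = 33.3% → the Basic plan
Paid: the Basic plan 12/25 = 48.0%, Plan Y 12/35 = 34.3% → the Basic plan
Referral: the Basic plan 5/7 = 71.4%, Plan Y 65/112 = 58.0% → the Basic plan
Overall: the Basic plan 80/172 = 46.5%, Plan Y 87/169 = 51.5% → Plan Y
The Basic plan wins each signup group but Plan Y wins overall — the comparison reverses. The Basic plan's customers skew toward organic, which has a lower base rate.

No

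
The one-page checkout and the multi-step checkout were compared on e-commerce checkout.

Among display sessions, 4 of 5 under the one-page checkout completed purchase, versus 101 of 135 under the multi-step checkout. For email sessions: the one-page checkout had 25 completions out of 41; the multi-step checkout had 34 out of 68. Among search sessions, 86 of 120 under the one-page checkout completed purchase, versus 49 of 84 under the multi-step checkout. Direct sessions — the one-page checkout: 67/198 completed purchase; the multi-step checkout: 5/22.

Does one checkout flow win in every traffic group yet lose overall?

Display: the one-page checkout 4/5 = 80.0%, the multi-step checkout 101/135 = 74.8% → the one-page checkout
Email: the one-page checkout 25/41 = 61.0%, the multi-step checkout 34/68 = 50.0% → the one-page checkout
Search: the one-page checkout 86/120 = 71.7%, the multi-step checkout 49/84 = 58.3% → the one-page checkout
Direct: the one-page checkout 67/198 = 33.8%, the multi-step checkout 5/22 = 22.7% → the one-page checkout
Overall: the one-page checkout 182/364 = 50.0%, the multi-step checkout 189/309 = 61.2% → the multi-step checkout
The one-page checkout wins each traffic group but the multi-step checkout wins overall — the comparison reverses. The one-page checkout's sessions skew toward direct, which has a lower base rate.

Yes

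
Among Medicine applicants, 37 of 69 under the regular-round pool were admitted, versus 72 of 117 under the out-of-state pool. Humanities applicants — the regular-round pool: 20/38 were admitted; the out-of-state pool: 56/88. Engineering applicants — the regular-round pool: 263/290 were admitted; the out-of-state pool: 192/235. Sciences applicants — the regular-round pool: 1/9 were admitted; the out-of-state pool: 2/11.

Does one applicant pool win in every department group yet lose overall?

Medicine: the regular-round pool 37/69 = 53.6%, the out-of-state pool 72/117 = 61.5% → the out-of-state pool
Humanities: the regular-round pool 20/38 = 52.6%, the out-of-state pool 56/88 = 63.6% → the out-of-state pool
Engineering: the regular-round pool 263/290 = 90.7%, the out-of-state pool 192/235 = 81.7% → the regular-round pool
Sciences: the regular-round pool 1/9 = 11.1%, the out-of-state pool 2/11 = 18.2% → the out-of-state pool
Overall: the regular-round pool 321/406 = 79.1%, the out-of-state pool 322/451 = 71.4% → the regular-round pool
Neither sweeps: the regular-round pool wins 1 of 4 groups, the out-of-state pool wins 3. The regular-round pool wins overall but not every group — no Simpson reversal.

No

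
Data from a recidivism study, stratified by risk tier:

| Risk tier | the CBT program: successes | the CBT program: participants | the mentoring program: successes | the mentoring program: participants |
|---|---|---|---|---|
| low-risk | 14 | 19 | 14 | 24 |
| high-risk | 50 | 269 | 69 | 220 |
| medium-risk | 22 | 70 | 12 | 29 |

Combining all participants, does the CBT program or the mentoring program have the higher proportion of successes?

the mentoring program

Low-risk: the CBT program 14/19 = 73.7%, the mentoring program 14/24 = 58.3% → the CBT program
High-risk: the CBT program 50/269 = 18.6%, the mentoring program 69/220 = 31.4% → the mentoring program
Medium-risk: the CBT program 22/70 = 31.4%, the mentoring program 12/29 = 41.4% → the mentoring program
Overall: the CBT program 86/358 = 24.0%, the mentoring program 95/273 = 34.8% → the mentoring program
(Neither sweeps every risk group, but the mentoring program has the higher pooled rate.)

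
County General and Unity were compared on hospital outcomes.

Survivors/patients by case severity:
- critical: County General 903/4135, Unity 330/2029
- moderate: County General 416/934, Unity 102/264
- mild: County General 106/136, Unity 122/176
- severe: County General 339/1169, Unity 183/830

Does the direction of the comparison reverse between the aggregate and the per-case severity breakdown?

Critical: County General 903/4135 = 21.8%, Unity 330/2029 = 16.3% → County General
Moderate: County General 416/934 = 44.5%, Unity 102/264 = 38.6% → County General
Mild: County General 106/136 = 77.9%, Unity 122/176 = 69.3% → County General
Severe: County General 339/1169 = 29.0%, Unity 183/830 = 22.0% → County General
Overall: County General 1764/6374 = 27.7%, Unity 737/3299 = 22.3% → County General
County General wins overall and in every case group — no reversal.

No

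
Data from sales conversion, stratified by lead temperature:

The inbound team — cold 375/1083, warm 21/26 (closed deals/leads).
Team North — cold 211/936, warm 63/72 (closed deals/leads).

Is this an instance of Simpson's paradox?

Cold: the inbound team 375/1083 = 34.6%, Team North 211/936 = 22.5% → the inbound team
Warm: the inbound team 21/26 = 80.8%, Team North 63/72 = 87.5% → Team North
Overall: the inbound team 396/1109 = 35.7%, Team North 274/1008 = 27.2% → the inbound team
Neither sweeps: the inbound team wins 1 of 2 groups, Team North wins 1. The inbound team wins overall but not every group — no Simpson reversal.

No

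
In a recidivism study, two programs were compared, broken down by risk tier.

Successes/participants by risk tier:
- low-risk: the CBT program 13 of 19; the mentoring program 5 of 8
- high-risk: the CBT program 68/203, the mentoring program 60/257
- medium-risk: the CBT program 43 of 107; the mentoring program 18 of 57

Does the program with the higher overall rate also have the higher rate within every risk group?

Low-risk: the CBT program 13/19 = 68.4%, the mentoring program 5/8 = 62.5% → the CBT program
High-risk: the CBT program 68/203 = 33.5%, the mentoring program 60/257 = 23.3% → the CBT program
Medium-risk: the CBT program 43/107 = 40.2%, the mentoring program 18/57 = 31.6% → the CBT program
Overall: the CBT program 124/329 = 37.7%, the mentoring program 83/322 = 25.8% → the CBT program
The CBT program wins overall and in every risk group — no reversal.

Yes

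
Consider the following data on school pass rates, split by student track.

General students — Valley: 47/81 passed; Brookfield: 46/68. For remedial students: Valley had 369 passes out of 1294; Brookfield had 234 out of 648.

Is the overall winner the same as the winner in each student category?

General: Valley 47/81 = 58.0%, Brookfield 46/68 = 67.6% → Brookfield
Remedial: Valley 369/1294 = 28.5%, Brookfield 234/648 = 36.1% → Brookfield
Overall: Valley 416/1375 = 30.3%, Brookfield 280/716 = 39.1% → Brookfield
Brookfield wins overall and in every student group — no reversal.

Yes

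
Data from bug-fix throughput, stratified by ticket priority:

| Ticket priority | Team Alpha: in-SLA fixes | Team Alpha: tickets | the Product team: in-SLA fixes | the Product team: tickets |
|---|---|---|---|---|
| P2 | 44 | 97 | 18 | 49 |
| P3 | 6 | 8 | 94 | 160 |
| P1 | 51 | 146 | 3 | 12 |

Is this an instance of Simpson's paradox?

P2: Team Alpha 44/97 = 45.4%, the Product team 18/49 = 36.7% → Team Alpha
P3: Team Alpha 6/8 = 75.0%, the Product team 94/160 = 58.8% → Team Alpha
P1: Team Alpha 51/146 = 34.9%, the Product team 3/12 = 25.0% → Team Alpha
Overall: Team Alpha 101/251 = 40.2%, the Product team 115/221 = 52.0% → the Product team
Team Alpha wins each ticket group but the Product team wins overall — the comparison reverses. Team Alpha's tickets skew toward P1, which has a lower base rate.

Yes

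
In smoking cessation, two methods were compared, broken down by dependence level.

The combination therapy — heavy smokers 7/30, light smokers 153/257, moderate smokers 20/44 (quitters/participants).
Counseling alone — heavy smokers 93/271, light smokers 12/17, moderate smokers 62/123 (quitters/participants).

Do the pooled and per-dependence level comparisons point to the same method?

No

Heavy smokers: the combination therapy 7/30 = 23.3%, counseling alone 93/271 = 34.3% → counseling alone
Light smokers: the combination therapy 153/257 = 59.5%, counseling alone 12/17 = 70.6% → counseling alone
Moderate smokers: the combination therapy 20/44 = 45.5%, counseling alone 62/123 = 50.4% → counseling alone
Overall: the combination therapy 180/331 = 54.4%, counseling alone 167/411 = 40.6% → the combination therapy
Counseling alone wins each dependence group but the combination therapy wins overall — the comparison reverses. Counseling alone's participants skew toward heavy smokers, which has a lower base rate.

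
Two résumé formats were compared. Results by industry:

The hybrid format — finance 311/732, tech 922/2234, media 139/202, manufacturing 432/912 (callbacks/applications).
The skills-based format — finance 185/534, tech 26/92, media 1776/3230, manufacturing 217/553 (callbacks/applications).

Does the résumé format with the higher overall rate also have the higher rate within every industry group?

Finance: the hybrid format 311/732 = 42.5%, the skills-based format 185/534 = 34.6% → the hybrid format
Tech: the hybrid format 922/2234 = 41.3%, the skills-based format 26/92 = 28.3% → the hybrid format
Media: the hybrid format 139/202 = 68.8%, the skills-based format 1776/3230 = 55.0% → the hybrid format
Manufacturing: the hybrid format 432/912 = 47.4%, the skills-based format 217/553 = 39.2% → the hybrid format
Overall: the hybrid format 1804/4080 = 44.2%, the skills-based format 2204/4409 = 50.0% → the skills-based format
The hybrid format wins each industry group but the skills-based format wins overall — the comparison reverses. The hybrid format's applications skew toward tech, which has a lower base rate.

No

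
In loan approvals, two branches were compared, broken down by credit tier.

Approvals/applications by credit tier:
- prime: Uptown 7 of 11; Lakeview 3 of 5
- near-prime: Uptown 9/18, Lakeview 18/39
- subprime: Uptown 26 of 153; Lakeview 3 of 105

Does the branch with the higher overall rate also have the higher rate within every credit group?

Prime: Uptown 7/11 = 63.6%, Lakeview 3/5 = 60.0% → Uptown
Near-prime: Uptown 9/18 = 50.0%, Lakeview 18/39 = 46.2% → Uptown
Subprime: Uptown 26/153 = 17.0%, Lakeview 3/105 = 2.9% → Uptown
Overall: Uptown 42/182 = 23.1%, Lakeview 24/149 = 16.1% → Uptown
Uptown wins overall and in every credit group — no reversal.

Yes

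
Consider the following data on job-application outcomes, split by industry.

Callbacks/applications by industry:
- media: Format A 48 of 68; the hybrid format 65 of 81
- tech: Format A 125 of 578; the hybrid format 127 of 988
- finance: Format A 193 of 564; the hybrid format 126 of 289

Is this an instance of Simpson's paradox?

No

Media: Format A 48/68 = 70.6%, the hybrid format 65/81 = 80.2% → the hybrid format
Tech: Format A 125/578 = 21.6%, the hybrid format 127/988 = 12.9% → Format A
Finance: Format A 193/564 = 34.2%, the hybrid format 126/289 = 43.6% → the hybrid format
Overall: Format A 366/1210 = 30.2%, the hybrid format 318/1358 = 23.4% → Format A
Neither sweeps: Format A wins 1 of 3 groups, the hybrid format wins 2. Format A wins overall but not every group — no Simpson reversal.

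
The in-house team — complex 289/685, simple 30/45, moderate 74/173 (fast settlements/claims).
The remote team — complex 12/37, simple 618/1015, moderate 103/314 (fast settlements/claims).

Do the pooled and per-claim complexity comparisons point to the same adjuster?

No

Complex: the in-house team 289/685 = 42.2%, the remote team 12/37 = 32.4% → the in-house team
Simple: the in-house team 30/45 = 66.7%, the remote team 618/1015 = 60.9% → the in-house team
Moderate: the in-house team 74/173 = 42.8%, the remote team 103/314 = 32.8% → the in-house team
Overall: the in-house team 393/903 = 43.5%, the remote team 733/1366 = 53.7% → the remote team
The in-house team wins each claim group but the remote team wins overall — the comparison reverses. The in-house team's claims skew toward complex, which has a lower base rate.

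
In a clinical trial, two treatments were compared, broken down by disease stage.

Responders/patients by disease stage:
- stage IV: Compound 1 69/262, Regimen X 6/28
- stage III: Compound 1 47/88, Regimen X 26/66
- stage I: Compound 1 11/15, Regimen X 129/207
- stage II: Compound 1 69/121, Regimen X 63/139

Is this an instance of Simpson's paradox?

Stage IV: Compound 1 69/262 = 26.3%, Regimen X 6/28 = 21.4% → Compound 1
Stage III: Compound 1 47/88 = 53.4%, Regimen X 26/66 = 39.4% → Compound 1
Stage I: Compound 1 11/15 = 73.3%, Regimen X 129/207 = 62.3% → Compound 1
Stage II: Compound 1 69/121 = 57.0%, Regimen X 63/139 = 45.3% → Compound 1
Overall: Compound 1 196/486 = 40.3%, Regimen X 224/440 = 50.9% → Regimen X
Compound 1 wins each disease group but Regimen X wins overall — the comparison reverses. Compound 1's patients skew toward stage IV, which has a lower base rate.

Yes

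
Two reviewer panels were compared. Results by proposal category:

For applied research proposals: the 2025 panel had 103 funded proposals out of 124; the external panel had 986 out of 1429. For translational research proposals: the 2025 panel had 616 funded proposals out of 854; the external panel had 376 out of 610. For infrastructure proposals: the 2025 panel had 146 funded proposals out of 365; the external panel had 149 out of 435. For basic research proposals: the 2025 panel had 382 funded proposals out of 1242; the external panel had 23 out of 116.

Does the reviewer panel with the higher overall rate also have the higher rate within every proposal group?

Applied research: the 2025 panel 103/124 = 83.1%, the external panel 986/1429 = 69.0% → the 2025 panel
Translational research: the 2025 panel 616/854 = 72.1%, the external panel 376/610 = 61.6% → the 2025 panel
Infrastructure: the 2025 panel 146/365 = 40.0%, the external panel 149/435 = 34.3% → the 2025 panel
Basic research: the 2025 panel 382/1242 = 30.8%, the external panel 23/116 = 19.8% → the 2025 panel
Overall: the 2025 panel 1247/2585 = 48.2%, the external panel 1534/2590 = 59.2% → the external panel
The 2025 panel wins each proposal group but the external panel wins overall — the comparison reverses. The 2025 panel's proposals skew toward basic research, which has a lower base rate.

No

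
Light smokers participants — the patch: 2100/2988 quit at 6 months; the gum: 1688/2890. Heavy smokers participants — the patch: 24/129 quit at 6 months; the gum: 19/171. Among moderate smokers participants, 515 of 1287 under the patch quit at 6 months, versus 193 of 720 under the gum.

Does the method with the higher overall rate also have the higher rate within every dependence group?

Light smokers: the patch 2100/2988 = 70.3%, the gum 1688/2890 = 58.4% → the patch
Heavy smokers: the patch 24/129 = 18.6%, the gum 19/171 = 11.1% → the patch
Moderate smokers: the patch 515/1287 = 40.0%, the gum 193/720 = 26.8% → the patch
Overall: the patch 2639/4404 = 59.9%, the gum 1900/3781 = 50.3% → the patch
The patch wins overall and in every dependence group — no reversal.

Yes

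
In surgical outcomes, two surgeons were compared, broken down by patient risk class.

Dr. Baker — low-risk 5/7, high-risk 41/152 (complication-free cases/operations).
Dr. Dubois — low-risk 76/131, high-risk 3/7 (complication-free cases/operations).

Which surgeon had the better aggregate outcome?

Dr. Dubois

Low-risk: Dr. Baker 5/7 = 71.4%, Dr. Dubois 76/131 = 58.0% → Dr. Baker
High-risk: Dr. Baker 41/152 = 27.0%, Dr. Dubois 3/7 = 42.9% → Dr. Dubois
Overall: Dr. Baker 46/159 = 28.9%, Dr. Dubois 79/138 = 57.2% → Dr. Dubois
(Neither sweeps every patient risk group, but Dr. Dubois has the higher pooled rate.)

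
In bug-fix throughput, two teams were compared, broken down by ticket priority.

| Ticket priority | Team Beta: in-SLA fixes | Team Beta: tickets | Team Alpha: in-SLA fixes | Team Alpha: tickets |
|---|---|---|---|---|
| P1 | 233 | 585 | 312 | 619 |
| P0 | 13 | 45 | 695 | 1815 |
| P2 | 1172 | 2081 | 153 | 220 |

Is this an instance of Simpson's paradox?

P1: Team Beta 233/585 = 39.8%, Team Alpha 312/619 = 50.4% → Team Alpha
P0: Team Beta 13/45 = 28.9%, Team Alpha 695/1815 = 38.3% → Team Alpha
P2: Team Beta 1172/2081 = 56.3%, Team Alpha 153/220 = 69.5% → Team Alpha
Overall: Team Beta 1418/2711 = 52.3%, Team Alpha 1160/2654 = 43.7% → Team Beta
Team Alpha wins each ticket group but Team Beta wins overall — the comparison reverses. Team Alpha's tickets skew toward P0, which has a lower base rate.

Yes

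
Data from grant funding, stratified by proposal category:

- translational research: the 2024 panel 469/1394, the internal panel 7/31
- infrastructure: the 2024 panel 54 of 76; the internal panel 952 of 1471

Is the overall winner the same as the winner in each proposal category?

No

Translational research: the 2024 panel 469/1394 = 33.6%, the internal panel 7/31 = 22.6% → the 2024 panel
Infrastructure: the 2024 panel 54/76 = 71.1%, the internal panel 952/1471 = 64.7% → the 2024 panel
Overall: the 2024 panel 523/1470 = 35.6%, the internal panel 959/1502 = 63.8% → the internal panel
The 2024 panel wins each proposal group but the internal panel wins overall — the comparison reverses. The 2024 panel's proposals skew toward translational research, which has a lower base rate.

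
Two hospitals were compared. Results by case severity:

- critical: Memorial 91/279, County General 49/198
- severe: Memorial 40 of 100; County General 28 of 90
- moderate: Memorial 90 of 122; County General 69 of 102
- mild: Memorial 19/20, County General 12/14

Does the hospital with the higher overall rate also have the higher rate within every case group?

Critical: Memorial 91/279 = 32.6%, County General 49/198 = 24.7% → Memorial
Severe: Memorial 40/100 = 40.0%, County General 28/90 = 31.1% → Memorial
Moderate: Memorial 90/122 = 73.8%, County General 69/102 = 67.6% → Memorial
Mild: Memorial 19/20 = 95.0%, County General 12/14 = 85.7% → Memorial
Overall: Memorial 240/521 = 46.1%, County General 158/404 = 39.1% → Memorial
Memorial wins overall and in every case group — no reversal.

Yes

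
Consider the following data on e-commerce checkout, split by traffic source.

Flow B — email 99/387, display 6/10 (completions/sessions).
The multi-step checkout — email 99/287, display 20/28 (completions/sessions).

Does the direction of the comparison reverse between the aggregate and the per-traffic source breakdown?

No

Email: Flow B 99/387 = 25.6%, the multi-step checkout 99/287 = 34.5% → the multi-step checkout
Display: Flow B 6/10 = 60.0%, the multi-step checkout 20/28 = 71.4% → the multi-step checkout
Overall: Flow B 105/397 = 26.4%, the multi-step checkout 119/315 = 37.8% → the multi-step checkout
The multi-step checkout wins overall and in every traffic group — no reversal.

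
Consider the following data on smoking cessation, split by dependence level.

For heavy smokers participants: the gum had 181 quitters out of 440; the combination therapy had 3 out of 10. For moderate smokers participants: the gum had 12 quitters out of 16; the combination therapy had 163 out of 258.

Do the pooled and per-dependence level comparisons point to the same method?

Heavy smokers: the gum 181/440 = 41.1%, the combination therapy 3/10 = 30.0% → the gum
Moderate smokers: the gum 12/16 = 75.0%, the combination therapy 163/258 = 63.2% → the gum
Overall: the gum 193/456 = 42.3%, the combination therapy 166/268 = 61.9% → the combination therapy
The gum wins each dependence group but the combination therapy wins overall — the comparison reverses. The gum's participants skew toward heavy smokers, which has a lower base rate.

No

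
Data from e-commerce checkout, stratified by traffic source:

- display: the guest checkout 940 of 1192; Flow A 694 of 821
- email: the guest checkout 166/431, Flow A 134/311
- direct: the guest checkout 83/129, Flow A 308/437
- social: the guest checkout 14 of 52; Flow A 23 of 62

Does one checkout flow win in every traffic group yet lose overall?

No

Display: the guest checkout 940/1192 = 78.9%, Flow A 694/821 = 84.5% → Flow A
Email: the guest checkout 166/431 = 38.5%, Flow A 134/311 = 43.1% → Flow A
Direct: the guest checkout 83/129 = 64.3%, Flow A 308/437 = 70.5% → Flow A
Social: the guest checkout 14/52 = 26.9%, Flow A 23/62 = 37.1% → Flow A
Overall: the guest checkout 1203/1804 = 66.7%, Flow A 1159/1631 = 71.1% → Flow A
Flow A wins overall and in every traffic group — no reversal.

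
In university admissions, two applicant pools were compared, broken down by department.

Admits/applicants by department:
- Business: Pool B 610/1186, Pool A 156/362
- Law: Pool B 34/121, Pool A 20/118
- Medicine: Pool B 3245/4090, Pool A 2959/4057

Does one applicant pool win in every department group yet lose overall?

No

Business: Pool B 610/1186 = 51.4%, Pool A 156/362 = 43.1% → Pool B
Law: Pool B 34/121 = 28.1%, Pool A 20/118 = 16.9% → Pool B
Medicine: Pool B 3245/4090 = 79.3%, Pool A 2959/4057 = 72.9% → Pool B
Overall: Pool B 3889/5397 = 72.1%, Pool A 3135/4537 = 69.1% → Pool B
Pool B wins overall and in every department group — no reversal.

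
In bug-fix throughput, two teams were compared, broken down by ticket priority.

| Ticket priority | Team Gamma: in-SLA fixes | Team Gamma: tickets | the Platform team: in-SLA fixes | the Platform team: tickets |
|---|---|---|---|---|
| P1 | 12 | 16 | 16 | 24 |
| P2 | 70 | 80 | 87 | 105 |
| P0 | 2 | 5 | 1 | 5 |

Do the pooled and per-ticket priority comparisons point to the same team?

Yes

P1: Team Gamma 12/16 = 75.0%, the Platform team 16/24 = 66.7% → Team Gamma
P2: Team Gamma 70/80 = 87.5%, the Platform team 87/105 = 82.9% → Team Gamma
P0: Team Gamma 2/5 = 40.0%, the Platform team 1/5 = 20.0% → Team Gamma
Overall: Team Gamma 84/101 = 83.2%, the Platform team 104/134 = 77.6% → Team Gamma
Team Gamma wins overall and in every ticket group — no reversal.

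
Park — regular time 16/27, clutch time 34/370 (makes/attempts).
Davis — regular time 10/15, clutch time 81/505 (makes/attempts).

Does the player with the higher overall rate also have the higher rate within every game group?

Regular time: Park 16/27 = 59.3%, Davis 10/15 = 66.7% → Davis
Clutch time: Park 34/370 = 9.2%, Davis 81/505 = 16.0% → Davis
Overall: Park 50/397 = 12.6%, Davis 91/520 = 17.5% → Davis
Davis wins overall and in every game group — no reversal.

Yes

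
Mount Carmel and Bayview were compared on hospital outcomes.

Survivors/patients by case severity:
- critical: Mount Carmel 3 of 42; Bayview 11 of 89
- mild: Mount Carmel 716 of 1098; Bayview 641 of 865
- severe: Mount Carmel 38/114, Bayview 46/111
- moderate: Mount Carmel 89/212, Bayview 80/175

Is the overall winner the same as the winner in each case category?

Yes

Critical: Mount Carmel 3/42 = 7.1%, Bayview 11/89 = 12.4% → Bayview
Mild: Mount Carmel 716/1098 = 65.2%, Bayview 641/865 = 74.1% → Bayview
Severe: Mount Carmel 38/114 = 33.3%, Bayview 46/111 = 41.4% → Bayview
Moderate: Mount Carmel 89/212 = 42.0%, Bayview 80/175 = 45.7% → Bayview
Overall: Mount Carmel 846/1466 = 57.7%, Bayview 778/1240 = 62.7% → Bayview
Bayview wins overall and in every case group — no reversal.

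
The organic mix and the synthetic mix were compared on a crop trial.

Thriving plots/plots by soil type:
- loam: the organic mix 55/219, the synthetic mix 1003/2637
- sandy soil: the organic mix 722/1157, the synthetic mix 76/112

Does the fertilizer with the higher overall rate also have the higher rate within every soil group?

Loam: the organic mix 55/219 = 25.1%, the synthetic mix 1003/2637 = 38.0% → the synthetic mix
Sandy soil: the organic mix 722/1157 = 62.4%, the synthetic mix 76/112 = 67.9% → the synthetic mix
Overall: the organic mix 777/1376 = 56.5%, the synthetic mix 1079/2749 = 39.3% → the organic mix
The synthetic mix wins each soil group but the organic mix wins overall — the comparison reverses. The synthetic mix's plots skew toward loam, which has a lower base rate.

No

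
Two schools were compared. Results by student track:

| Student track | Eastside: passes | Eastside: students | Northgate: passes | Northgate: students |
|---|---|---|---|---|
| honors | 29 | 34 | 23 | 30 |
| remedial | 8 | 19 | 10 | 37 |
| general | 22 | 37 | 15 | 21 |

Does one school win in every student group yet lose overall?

No

Honors: Eastside 29/34 = 85.3%, Northgate 23/30 = 76.7% → Eastside
Remedial: Eastside 8/19 = 42.1%, Northgate 10/37 = 27.0% → Eastside
General: Eastside 22/37 = 59.5%, Northgate 15/21 = 71.4% → Northgate
Overall: Eastside 59/90 = 65.6%, Northgate 48/88 = 54.5% → Eastside
Neither sweeps: Eastside wins 2 of 3 groups, Northgate wins 1. Eastside wins overall but not every group — no Simpson reversal.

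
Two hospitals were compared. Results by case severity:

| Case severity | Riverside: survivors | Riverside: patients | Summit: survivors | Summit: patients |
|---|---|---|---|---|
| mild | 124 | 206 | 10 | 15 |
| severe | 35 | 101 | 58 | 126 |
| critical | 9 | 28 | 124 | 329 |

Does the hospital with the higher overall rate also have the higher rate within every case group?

No

Mild: Riverside 124/206 = 60.2%, Summit 10/15 = 66.7% → Summit
Severe: Riverside 35/101 = 34.7%, Summit 58/126 = 46.0% → Summit
Critical: Riverside 9/28 = 32.1%, Summit 124/329 = 37.7% → Summit
Overall: Riverside 168/335 = 50.1%, Summit 192/470 = 40.9% → Riverside
Summit wins each case group but Riverside wins overall — the comparison reverses. Summit's patients skew toward critical, which has a lower base rate.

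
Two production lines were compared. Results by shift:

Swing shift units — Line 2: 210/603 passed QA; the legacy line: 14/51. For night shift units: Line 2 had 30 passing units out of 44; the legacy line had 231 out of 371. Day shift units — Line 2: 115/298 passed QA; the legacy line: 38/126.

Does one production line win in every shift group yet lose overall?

Yes

Swing shift: Line 2 210/603 = 34.8%, the legacy line 14/51 = 27.5% → Line 2
Night shift: Line 2 30/44 = 68.2%, the legacy line 231/371 = 62.3% → Line 2
Day shift: Line 2 115/298 = 38.6%, the legacy line 38/126 = 30.2% → Line 2
Overall: Line 2 355/945 = 37.6%, the legacy line 283/548 = 51.6% → the legacy line
Line 2 wins each shift group but the legacy line wins overall — the comparison reverses. Line 2's units skew toward swing shift, which has a lower base rate.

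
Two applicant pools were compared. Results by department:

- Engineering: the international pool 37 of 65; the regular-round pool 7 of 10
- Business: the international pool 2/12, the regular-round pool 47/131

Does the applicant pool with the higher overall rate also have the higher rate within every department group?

Engineering: the international pool 37/65 = 56.9%, the regular-round pool 7/10 = 70.0% → the regular-round pool
Business: the international pool 2/12 = 16.7%, the regular-round pool 47/131 = 35.9% → the regular-round pool
Overall: the international pool 39/77 = 50.6%, the regular-round pool 54/141 = 38.3% → the international pool
The regular-round pool wins each department group but the international pool wins overall — the comparison reverses. The regular-round pool's applicants skew toward Business, which has a lower base rate.

No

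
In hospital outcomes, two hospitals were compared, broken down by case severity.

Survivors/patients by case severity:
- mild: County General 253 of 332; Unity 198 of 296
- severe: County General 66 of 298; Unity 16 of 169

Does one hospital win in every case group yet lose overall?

Mild: County General 253/332 = 76.2%, Unity 198/296 = 66.9% → County General
Severe: County General 66/298 = 22.1%, Unity 16/169 = 9.5% → County General
Overall: County General 319/630 = 50.6%, Unity 214/465 = 46.0% → County General
County General wins overall and in every case group — no reversal.

No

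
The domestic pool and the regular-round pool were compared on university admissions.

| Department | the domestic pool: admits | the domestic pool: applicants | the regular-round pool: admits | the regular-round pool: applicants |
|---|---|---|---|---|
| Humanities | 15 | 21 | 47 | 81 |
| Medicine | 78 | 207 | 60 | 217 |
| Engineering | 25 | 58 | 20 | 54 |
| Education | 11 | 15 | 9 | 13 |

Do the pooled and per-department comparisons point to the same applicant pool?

Yes

Humanities: the domestic pool 15/21 = 71.4%, the regular-round pool 47/81 = 58.0% → the domestic pool
Medicine: the domestic pool 78/207 = 37.7%, the regular-round pool 60/217 = 27.6% → the domestic pool
Engineering: the domestic pool 25/58 = 43.1%, the regular-round pool 20/54 = 37.0% → the domestic pool
Education: the domestic pool 11/15 = 73.3%, the regular-round pool 9/13 = 69.2% → the domestic pool
Overall: the domestic pool 129/301 = 42.9%, the regular-round pool 136/365 = 37.3% → the domestic pool
The domestic pool wins overall and in every department group — no reversal.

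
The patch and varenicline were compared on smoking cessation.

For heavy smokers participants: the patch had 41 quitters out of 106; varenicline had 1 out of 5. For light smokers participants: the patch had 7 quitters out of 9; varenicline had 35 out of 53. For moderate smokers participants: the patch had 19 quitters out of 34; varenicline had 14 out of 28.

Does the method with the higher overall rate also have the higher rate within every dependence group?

No

Heavy smokers: the patch 41/106 = 38.7%, varenicline 1/5 = 20.0% → the patch
Light smokers: the patch 7/9 = 77.8%, varenicline 35/53 = 66.0% → the patch
Moderate smokers: the patch 19/34 = 55.9%, varenicline 14/28 = 50.0% → the patch
Overall: the patch 67/149 = 45.0%, varenicline 50/86 = 58.1% → varenicline
The patch wins each dependence group but varenicline wins overall — the comparison reverses. The patch's participants skew toward heavy smokers, which has a lower base rate.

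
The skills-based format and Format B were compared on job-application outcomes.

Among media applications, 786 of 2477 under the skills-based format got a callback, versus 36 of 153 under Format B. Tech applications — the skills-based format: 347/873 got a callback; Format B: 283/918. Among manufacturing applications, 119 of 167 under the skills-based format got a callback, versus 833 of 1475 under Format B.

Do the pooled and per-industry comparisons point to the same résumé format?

No

Media: the skills-based format 786/2477 = 31.7%, Format B 36/153 = 23.5% → the skills-based format
Tech: the skills-based format 347/873 = 39.7%, Format B 283/918 = 30.8% → the skills-based format
Manufacturing: the skills-based format 119/167 = 71.3%, Format B 833/1475 = 56.5% → the skills-based format
Overall: the skills-based format 1252/3517 = 35.6%, Format B 1152/2546 = 45.2% → Format B
The skills-based format wins each industry group but Format B wins overall — the comparison reverses. The skills-based format's applications skew toward media, which has a lower base rate.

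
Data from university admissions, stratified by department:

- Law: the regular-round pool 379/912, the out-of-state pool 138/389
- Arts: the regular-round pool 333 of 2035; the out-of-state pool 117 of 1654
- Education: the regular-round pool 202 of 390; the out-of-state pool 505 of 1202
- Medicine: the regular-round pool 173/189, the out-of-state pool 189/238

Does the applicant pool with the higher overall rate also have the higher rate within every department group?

Law: the regular-round pool 379/912 = 41.6%, the out-of-state pool 138/389 = 35.5% → the regular-round pool
Arts: the regular-round pool 333/2035 = 16.4%, the out-of-state pool 117/1654 = 7.1% → the regular-round pool
Education: the regular-round pool 202/390 = 51.8%, the out-of-state pool 505/1202 = 42.0% → the regular-round pool
Medicine: the regular-round pool 173/189 = 91.5%, the out-of-state pool 189/238 = 79.4% → the regular-round pool
Overall: the regular-round pool 1087/3526 = 30.8%, the out-of-state pool 949/3483 = 27.2% → the regular-round pool
The regular-round pool wins overall and in every department group — no reversal.

Yes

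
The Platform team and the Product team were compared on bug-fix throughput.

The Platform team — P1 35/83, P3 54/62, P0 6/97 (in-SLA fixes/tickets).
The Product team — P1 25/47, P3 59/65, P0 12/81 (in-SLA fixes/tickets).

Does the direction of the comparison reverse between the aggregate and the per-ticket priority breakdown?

P1: the Platform team 35/83 = 42.2%, the Product team 25/47 = 53.2% → the Product team
P3: the Platform team 54/62 = 87.1%, the Product team 59/65 = 90.8% → the Product team
P0: the Platform team 6/97 = 6.2%, the Product team 12/81 = 14.8% → the Product team
Overall: the Platform team 95/242 = 39.3%, the Product team 96/193 = 49.7% → the Product team
The Product team wins overall and in every ticket group — no reversal.

No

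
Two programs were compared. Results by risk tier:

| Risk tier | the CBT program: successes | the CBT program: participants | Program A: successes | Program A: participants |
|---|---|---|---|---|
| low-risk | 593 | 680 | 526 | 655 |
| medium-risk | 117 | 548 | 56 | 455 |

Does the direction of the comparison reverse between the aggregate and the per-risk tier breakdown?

Low-risk: the CBT program 593/680 = 87.2%, Program A 526/655 = 80.3% → the CBT program
Medium-risk: the CBT program 117/548 = 21.4%, Program A 56/455 = 12.3% → the CBT program
Overall: the CBT program 710/1228 = 57.8%, Program A 582/1110 = 52.4% → the CBT program
The CBT program wins overall and in every risk group — no reversal.

No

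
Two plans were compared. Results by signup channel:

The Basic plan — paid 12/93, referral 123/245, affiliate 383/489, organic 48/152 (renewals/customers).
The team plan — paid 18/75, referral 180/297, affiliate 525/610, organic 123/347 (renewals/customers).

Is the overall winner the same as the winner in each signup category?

Yes

Paid: the Basic plan 12/93 = 12.9%, the team plan 18/75 = 24.0% → the team plan
Referral: the Basic plan 123/245 = 50.2%, the team plan 180/297 = 60.6% → the team plan
Affiliate: the Basic plan 383/489 = 78.3%, the team plan 525/610 = 86.1% → the team plan
Organic: the Basic plan 48/152 = 31.6%, the team plan 123/347 = 35.4% → the team plan
Overall: the Basic plan 566/979 = 57.8%, the team plan 846/1329 = 63.7% → the team plan
The team plan wins overall and in every signup group — no reversal.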